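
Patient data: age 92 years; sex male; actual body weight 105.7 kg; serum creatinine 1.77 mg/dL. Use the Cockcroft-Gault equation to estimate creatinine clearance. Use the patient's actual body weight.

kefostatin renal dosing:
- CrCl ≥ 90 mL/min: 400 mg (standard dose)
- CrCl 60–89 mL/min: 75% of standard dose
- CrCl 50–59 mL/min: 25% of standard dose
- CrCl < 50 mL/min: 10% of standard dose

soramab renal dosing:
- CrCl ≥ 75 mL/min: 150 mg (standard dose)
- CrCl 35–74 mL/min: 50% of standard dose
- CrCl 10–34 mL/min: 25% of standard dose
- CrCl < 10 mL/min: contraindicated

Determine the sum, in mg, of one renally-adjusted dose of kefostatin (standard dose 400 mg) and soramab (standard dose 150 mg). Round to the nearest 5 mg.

115 mg

CrCl = (140 − 92) × 105.7 / (72 × 1.77) = 5073.6 / 127.44 ≈ 39.8 mL/min
CrCl ≈ 40 mL/min.
kefostatin: < 50 mL/min → 10% of 400 mg = 40 mg.
soramab: 35–74 mL/min → 50% of 150 mg = 75 mg.
Total = 40 + 75 = 115 mg.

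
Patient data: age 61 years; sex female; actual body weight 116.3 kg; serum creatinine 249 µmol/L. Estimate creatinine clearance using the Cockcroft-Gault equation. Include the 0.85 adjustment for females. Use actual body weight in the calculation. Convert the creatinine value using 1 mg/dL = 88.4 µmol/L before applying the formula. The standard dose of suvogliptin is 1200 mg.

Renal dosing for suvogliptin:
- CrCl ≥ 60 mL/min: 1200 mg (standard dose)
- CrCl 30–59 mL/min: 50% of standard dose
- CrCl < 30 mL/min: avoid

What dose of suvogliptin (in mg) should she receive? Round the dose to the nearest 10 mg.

SCr = 249 / 88.4 = 2.817 mg/dL
CrCl = (140 − 61) × 116.3 / (72 × 2.817) × 0.85 = 9187.7 / 202.82 × 0.85 ≈ 38.5 mL/min
CrCl ≈ 39 mL/min → bracket 30–59 mL/min.
50% of 1200 mg = 600 mg

600 mg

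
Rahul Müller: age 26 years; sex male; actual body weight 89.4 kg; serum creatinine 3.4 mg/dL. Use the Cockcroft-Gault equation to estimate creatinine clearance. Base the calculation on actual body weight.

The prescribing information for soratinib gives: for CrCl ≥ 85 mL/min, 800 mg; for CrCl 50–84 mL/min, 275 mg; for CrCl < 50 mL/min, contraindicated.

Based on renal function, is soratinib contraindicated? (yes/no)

yes

CrCl = (140 − 26) × 89.4 / (72 × 3.4) = 10191.6 / 244.80 ≈ 41.6 mL/min
CrCl ≈ 42 mL/min, which is < 50 mL/min.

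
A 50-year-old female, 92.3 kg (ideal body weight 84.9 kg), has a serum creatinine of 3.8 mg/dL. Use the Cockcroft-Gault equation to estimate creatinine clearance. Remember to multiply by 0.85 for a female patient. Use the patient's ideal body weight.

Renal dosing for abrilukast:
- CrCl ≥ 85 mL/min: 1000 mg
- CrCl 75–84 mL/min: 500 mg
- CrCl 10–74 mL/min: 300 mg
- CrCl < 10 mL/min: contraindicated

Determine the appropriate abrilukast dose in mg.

CrCl = (140 − 50) × 84.9 / (72 × 3.8) × 0.85 = 7641.0 / 273.60 × 0.85 ≈ 23.7 mL/min
CrCl ≈ 24 mL/min → bracket 10–74 mL/min.
Dose for this bracket: 300 mg.

300 mg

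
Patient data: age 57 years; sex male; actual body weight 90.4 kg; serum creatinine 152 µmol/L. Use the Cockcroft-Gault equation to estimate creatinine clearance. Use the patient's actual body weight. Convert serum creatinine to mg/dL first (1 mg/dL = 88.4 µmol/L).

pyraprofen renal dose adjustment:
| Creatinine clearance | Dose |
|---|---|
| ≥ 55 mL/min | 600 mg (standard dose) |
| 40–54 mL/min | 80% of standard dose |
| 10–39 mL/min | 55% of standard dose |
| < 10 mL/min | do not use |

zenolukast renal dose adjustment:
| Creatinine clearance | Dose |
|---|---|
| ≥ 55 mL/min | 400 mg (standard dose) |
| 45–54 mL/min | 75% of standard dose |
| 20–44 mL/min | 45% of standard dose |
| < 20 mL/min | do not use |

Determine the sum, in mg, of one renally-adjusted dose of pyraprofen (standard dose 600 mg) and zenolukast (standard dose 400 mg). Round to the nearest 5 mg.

1000 mg

SCr = 152 / 88.4 = 1.719 mg/dL
CrCl = (140 − 57) × 90.4 / (72 × 1.719) = 7503.2 / 123.77 ≈ 60.6 mL/min
CrCl ≈ 61 mL/min.
pyraprofen: ≥ 55 mL/min → 100% of 600 mg = 600 mg.
zenolukast: ≥ 55 mL/min → 100% of 400 mg = 400 mg.
Total = 600 + 400 = 1000 mg.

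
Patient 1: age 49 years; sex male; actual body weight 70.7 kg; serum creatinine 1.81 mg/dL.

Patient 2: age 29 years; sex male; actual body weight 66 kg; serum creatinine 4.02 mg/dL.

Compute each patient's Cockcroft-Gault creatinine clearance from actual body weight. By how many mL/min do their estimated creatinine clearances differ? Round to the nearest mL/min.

24 mL/min

Patient 1: CrCl = (140 − 49) × 70.7 / (72 × 1.81) = 6433.7 / 130.32 ≈ 49.4 mL/min
Patient 2: CrCl = (140 − 29) × 66 / (72 × 4.02) = 7326.0 / 289.44 ≈ 25.3 mL/min
|49.4 − 25.3| = 24.1 mL/min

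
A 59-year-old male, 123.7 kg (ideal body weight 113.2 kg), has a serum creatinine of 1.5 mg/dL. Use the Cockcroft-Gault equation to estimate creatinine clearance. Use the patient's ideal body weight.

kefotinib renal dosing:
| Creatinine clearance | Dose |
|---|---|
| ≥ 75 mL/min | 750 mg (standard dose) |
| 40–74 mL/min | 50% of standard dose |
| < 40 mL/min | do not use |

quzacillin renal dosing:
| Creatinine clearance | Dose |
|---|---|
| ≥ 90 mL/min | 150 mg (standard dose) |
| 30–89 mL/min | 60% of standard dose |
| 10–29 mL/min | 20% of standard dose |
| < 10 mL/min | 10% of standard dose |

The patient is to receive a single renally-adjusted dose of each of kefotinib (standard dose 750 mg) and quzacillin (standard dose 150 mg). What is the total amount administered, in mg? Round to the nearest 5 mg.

840 mg

CrCl = (140 − 59) × 113.2 / (72 × 1.5) = 9169.2 / 108.00 ≈ 84.9 mL/min
CrCl ≈ 85 mL/min.
kefotinib: ≥ 75 mL/min → 100% of 750 mg = 750 mg.
quzacillin: 30–89 mL/min → 60% of 150 mg = 90 mg.
Total = 750 + 90 = 840 mg.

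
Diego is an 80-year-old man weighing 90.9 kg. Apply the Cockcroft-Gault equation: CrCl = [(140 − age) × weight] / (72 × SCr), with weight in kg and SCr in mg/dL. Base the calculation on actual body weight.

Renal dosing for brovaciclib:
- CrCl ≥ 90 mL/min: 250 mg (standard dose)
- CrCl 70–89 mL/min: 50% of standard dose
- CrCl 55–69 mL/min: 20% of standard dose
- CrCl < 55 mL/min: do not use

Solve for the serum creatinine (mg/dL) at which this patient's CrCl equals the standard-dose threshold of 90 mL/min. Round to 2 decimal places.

0.84 mg/dL

Standard dose requires CrCl ≥ 90 mL/min.
Set (140 − 80) × 90.9 / (72 × SCr) = 90
SCr = (140 − 80) × 90.9 / (72 × 90) = 0.842 mg/dL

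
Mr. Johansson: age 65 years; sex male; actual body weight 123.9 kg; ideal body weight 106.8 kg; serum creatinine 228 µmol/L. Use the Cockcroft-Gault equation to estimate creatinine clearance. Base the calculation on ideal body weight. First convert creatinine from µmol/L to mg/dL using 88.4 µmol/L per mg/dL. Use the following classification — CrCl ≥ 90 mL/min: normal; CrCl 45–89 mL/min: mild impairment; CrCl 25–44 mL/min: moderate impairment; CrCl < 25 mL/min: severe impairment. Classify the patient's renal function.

SCr = 228 / 88.4 = 2.579 mg/dL
CrCl = (140 − 65) × 106.8 / (72 × 2.579) = 8010.0 / 185.69 ≈ 43.1 mL/min
43 mL/min falls in the 'moderate impairment' range.

moderate impairment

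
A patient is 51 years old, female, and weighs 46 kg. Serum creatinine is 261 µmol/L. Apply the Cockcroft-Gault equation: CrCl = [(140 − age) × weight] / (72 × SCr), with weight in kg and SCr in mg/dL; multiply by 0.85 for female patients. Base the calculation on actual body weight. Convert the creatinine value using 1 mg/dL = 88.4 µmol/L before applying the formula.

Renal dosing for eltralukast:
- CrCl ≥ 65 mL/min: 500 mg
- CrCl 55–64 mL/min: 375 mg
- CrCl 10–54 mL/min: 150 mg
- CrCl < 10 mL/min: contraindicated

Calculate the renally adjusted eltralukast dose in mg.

SCr = 261 / 88.4 = 2.952 mg/dL
CrCl = (140 − 51) × 46 / (72 × 2.952) × 0.85 = 4094.0 / 212.54 × 0.85 ≈ 16.4 mL/min
CrCl ≈ 16 mL/min → bracket 10–54 mL/min.
Dose for this bracket: 150 mg.

150 mg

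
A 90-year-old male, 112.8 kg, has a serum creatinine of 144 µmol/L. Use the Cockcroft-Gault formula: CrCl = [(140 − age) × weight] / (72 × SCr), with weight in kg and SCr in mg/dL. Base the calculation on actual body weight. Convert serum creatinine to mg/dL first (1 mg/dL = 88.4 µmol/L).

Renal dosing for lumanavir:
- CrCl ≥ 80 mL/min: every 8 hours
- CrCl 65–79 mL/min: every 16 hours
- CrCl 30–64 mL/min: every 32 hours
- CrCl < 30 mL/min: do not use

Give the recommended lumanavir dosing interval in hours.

every 32 hours

SCr = 144 / 88.4 = 1.629 mg/dL
CrCl = (140 − 90) × 112.8 / (72 × 1.629) = 5640.0 / 117.29 ≈ 48.1 mL/min
CrCl ≈ 48 mL/min → bracket 30–64 mL/min → every 32 hours.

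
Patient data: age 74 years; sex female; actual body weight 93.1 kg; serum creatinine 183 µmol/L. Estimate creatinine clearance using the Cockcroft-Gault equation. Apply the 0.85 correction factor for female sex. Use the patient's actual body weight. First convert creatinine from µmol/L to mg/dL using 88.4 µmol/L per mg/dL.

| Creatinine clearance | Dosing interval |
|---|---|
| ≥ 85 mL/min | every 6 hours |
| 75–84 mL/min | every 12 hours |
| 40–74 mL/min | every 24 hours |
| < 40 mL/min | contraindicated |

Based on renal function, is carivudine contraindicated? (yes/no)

SCr = 183 / 88.4 = 2.07 mg/dL
CrCl = (140 − 74) × 93.1 / (72 × 2.07) × 0.85 = 6144.6 / 149.04 × 0.85 ≈ 35.0 mL/min
CrCl ≈ 35 mL/min, which is < 40 mL/min.

yes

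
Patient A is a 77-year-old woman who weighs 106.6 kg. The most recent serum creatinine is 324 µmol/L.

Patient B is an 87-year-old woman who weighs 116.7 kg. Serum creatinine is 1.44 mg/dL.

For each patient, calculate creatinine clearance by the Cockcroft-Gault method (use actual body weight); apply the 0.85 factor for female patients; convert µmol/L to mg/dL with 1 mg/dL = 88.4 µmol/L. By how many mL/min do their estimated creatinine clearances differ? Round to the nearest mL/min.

Patient A: SCr = 324 / 88.4 = 3.665 mg/dL
Patient A: CrCl = (140 − 77) × 106.6 / (72 × 3.665) × 0.85 = 6715.8 / 263.88 × 0.85 ≈ 21.6 mL/min
Patient B: CrCl = (140 − 87) × 116.7 / (72 × 1.44) × 0.85 = 6185.1 / 103.68 × 0.85 ≈ 50.7 mL/min
|21.6 − 50.7| = 29.1 mL/min

29 mL/min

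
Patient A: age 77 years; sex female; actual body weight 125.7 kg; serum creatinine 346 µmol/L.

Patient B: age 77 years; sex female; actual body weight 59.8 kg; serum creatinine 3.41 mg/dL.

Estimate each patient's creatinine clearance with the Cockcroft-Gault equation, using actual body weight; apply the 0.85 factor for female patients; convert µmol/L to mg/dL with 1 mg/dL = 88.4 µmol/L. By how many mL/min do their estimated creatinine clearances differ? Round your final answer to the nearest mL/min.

Patient A: SCr = 346 / 88.4 = 3.914 mg/dL
Patient A: CrCl = (140 − 77) × 125.7 / (72 × 3.914) × 0.85 = 7919.1 / 281.81 × 0.85 ≈ 23.9 mL/min
Patient B: CrCl = (140 − 77) × 59.8 / (72 × 3.41) × 0.85 = 3767.4 / 245.52 × 0.85 ≈ 13.0 mL/min
|23.9 − 13.0| = 10.9 mL/min

11 mL/min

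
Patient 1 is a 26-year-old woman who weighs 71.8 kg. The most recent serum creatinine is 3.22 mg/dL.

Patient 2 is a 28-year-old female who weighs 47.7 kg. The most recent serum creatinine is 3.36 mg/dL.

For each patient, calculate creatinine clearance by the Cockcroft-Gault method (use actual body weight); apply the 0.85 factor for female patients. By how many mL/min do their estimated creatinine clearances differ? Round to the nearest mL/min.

11 mL/min

Patient 1: CrCl = (140 − 26) × 71.8 / (72 × 3.22) × 0.85 = 8185.2 / 231.84 × 0.85 ≈ 30.0 mL/min
Patient 2: CrCl = (140 − 28) × 47.7 / (72 × 3.36) × 0.85 = 5342.4 / 241.92 × 0.85 ≈ 18.8 mL/min
|30.0 − 18.8| = 11.2 mL/min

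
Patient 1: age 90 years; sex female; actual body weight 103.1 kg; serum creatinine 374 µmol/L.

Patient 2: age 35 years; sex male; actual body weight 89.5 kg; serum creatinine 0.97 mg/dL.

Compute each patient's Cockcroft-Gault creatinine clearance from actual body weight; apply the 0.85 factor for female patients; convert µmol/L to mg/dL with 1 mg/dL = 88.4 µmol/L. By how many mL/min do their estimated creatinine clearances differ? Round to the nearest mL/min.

120 mL/min

Patient 1: SCr = 374 / 88.4 = 4.231 mg/dL
Patient 1: CrCl = (140 − 90) × 103.1 / (72 × 4.231) × 0.85 = 5155.0 / 304.63 × 0.85 ≈ 14.4 mL/min
Patient 2: CrCl = (140 − 35) × 89.5 / (72 × 0.97) = 9397.5 / 69.84 ≈ 134.6 mL/min
|14.4 − 134.6| = 120.2 mL/min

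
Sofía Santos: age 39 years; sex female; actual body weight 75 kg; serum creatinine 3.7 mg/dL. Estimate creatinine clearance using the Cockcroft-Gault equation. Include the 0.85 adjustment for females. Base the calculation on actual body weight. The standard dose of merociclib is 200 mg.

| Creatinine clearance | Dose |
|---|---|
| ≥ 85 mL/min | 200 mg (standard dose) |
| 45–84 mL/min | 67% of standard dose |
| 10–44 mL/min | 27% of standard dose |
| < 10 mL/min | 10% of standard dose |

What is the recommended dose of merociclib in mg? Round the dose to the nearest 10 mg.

50 mg

CrCl = (140 − 39) × 75 / (72 × 3.7) × 0.85 = 7575.0 / 266.40 × 0.85 ≈ 24.2 mL/min
CrCl ≈ 24 mL/min → bracket 10–44 mL/min.
27% of 200 mg = 54 mg → 50 mg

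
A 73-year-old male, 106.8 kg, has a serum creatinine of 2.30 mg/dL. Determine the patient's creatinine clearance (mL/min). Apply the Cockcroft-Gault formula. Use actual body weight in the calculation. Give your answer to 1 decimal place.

CrCl = (140 − 73) × 106.8 / (72 × 2.3) = 7155.6 / 165.60 ≈ 43.2 mL/min

43.2 mL/min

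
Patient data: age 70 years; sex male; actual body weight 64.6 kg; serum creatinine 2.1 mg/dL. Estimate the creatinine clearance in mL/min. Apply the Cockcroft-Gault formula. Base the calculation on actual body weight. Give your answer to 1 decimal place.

29.9 mL/min

CrCl = (140 − 70) × 64.6 / (72 × 2.1) = 4522.0 / 151.20 ≈ 29.9 mL/min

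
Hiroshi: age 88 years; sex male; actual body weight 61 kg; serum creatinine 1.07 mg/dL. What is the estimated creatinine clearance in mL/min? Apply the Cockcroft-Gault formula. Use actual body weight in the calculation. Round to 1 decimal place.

41.2 mL/min

CrCl = (140 − 88) × 61 / (72 × 1.07) = 3172.0 / 77.04 ≈ 41.2 mL/min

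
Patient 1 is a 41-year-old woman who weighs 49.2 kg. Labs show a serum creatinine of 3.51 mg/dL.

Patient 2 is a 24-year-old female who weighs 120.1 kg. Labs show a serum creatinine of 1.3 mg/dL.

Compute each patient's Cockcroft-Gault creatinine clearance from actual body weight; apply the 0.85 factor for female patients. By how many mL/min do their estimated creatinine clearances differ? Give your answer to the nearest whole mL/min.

110 mL/min

Patient 1: CrCl = (140 − 41) × 49.2 / (72 × 3.51) × 0.85 = 4870.8 / 252.72 × 0.85 ≈ 16.4 mL/min
Patient 2: CrCl = (140 − 24) × 120.1 / (72 × 1.3) × 0.85 = 13931.6 / 93.60 × 0.85 ≈ 126.5 mL/min
|16.4 − 126.5| = 110.1 mL/min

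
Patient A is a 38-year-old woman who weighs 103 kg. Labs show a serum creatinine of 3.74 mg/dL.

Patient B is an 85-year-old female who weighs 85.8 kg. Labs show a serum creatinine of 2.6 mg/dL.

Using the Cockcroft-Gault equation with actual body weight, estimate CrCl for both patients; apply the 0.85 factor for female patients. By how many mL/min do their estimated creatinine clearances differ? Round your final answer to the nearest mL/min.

12 mL/min

Patient A: CrCl = (140 − 38) × 103 / (72 × 3.74) × 0.85 = 10506.0 / 269.28 × 0.85 ≈ 33.2 mL/min
Patient B: CrCl = (140 − 85) × 85.8 / (72 × 2.6) × 0.85 = 4719.0 / 187.20 × 0.85 ≈ 21.4 mL/min
|33.2 − 21.4| = 11.8 mL/min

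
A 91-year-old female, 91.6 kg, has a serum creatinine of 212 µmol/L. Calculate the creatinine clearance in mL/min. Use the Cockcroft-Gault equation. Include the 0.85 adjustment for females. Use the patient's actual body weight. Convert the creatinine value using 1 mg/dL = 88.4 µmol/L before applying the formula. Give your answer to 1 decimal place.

22.1 mL/min

SCr = 212 / 88.4 = 2.398 mg/dL
CrCl = (140 − 91) × 91.6 / (72 × 2.398) × 0.85 = 4488.4 / 172.66 × 0.85 ≈ 22.1 mL/min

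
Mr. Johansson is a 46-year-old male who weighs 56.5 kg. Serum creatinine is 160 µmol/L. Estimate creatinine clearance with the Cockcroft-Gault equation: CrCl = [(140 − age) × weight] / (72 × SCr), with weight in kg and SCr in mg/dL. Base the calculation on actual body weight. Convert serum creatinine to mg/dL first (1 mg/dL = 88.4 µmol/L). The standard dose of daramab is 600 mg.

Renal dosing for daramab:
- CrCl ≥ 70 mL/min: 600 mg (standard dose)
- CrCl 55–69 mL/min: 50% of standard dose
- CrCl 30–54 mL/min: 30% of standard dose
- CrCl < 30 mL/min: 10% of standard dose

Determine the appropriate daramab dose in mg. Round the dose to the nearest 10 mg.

180 mg

SCr = 160 / 88.4 = 1.81 mg/dL
CrCl = (140 − 46) × 56.5 / (72 × 1.81) = 5311.0 / 130.32 ≈ 40.8 mL/min
CrCl ≈ 41 mL/min → bracket 30–54 mL/min.
30% of 600 mg = 180 mg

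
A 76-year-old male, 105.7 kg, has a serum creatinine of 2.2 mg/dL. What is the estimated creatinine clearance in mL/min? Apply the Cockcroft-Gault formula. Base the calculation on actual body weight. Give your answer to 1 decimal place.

CrCl = (140 − 76) × 105.7 / (72 × 2.2) = 6764.8 / 158.40 ≈ 42.7 mL/min

42.7 mL/min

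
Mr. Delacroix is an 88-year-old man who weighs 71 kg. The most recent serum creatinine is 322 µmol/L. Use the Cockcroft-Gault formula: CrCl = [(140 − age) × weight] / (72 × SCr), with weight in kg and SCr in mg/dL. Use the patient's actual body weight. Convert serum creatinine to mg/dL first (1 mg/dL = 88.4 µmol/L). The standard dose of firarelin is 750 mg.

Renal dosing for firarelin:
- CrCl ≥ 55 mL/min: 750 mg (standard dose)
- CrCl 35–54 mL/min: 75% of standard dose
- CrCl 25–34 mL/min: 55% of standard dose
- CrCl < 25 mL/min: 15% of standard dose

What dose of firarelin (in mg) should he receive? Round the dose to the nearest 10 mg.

110 mg

SCr = 322 / 88.4 = 3.643 mg/dL
CrCl = (140 − 88) × 71 / (72 × 3.643) = 3692.0 / 262.30 ≈ 14.1 mL/min
CrCl ≈ 14 mL/min → bracket < 25 mL/min.
15% of 750 mg = 112.5 mg → 110 mg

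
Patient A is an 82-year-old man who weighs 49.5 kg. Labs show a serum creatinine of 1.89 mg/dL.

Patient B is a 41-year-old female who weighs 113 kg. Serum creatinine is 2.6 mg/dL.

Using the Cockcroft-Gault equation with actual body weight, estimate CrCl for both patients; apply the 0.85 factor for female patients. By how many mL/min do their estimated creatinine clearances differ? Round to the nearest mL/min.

30 mL/min

Patient A: CrCl = (140 − 82) × 49.5 / (72 × 1.89) = 2871.0 / 136.08 ≈ 21.1 mL/min
Patient B: CrCl = (140 − 41) × 113 / (72 × 2.6) × 0.85 = 11187.0 / 187.20 × 0.85 ≈ 50.8 mL/min
|21.1 − 50.8| = 29.7 mL/min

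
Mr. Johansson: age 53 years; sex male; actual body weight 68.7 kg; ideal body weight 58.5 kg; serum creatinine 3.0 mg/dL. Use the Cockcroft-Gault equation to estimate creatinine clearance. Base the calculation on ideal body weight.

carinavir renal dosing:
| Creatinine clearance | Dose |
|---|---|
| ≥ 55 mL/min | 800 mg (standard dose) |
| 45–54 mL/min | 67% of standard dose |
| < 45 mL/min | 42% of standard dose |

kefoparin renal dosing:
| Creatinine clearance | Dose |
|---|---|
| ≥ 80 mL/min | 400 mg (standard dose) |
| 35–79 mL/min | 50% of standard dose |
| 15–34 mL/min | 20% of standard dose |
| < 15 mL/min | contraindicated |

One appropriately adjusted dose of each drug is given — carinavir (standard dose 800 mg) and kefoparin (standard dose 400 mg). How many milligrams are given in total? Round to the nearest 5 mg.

CrCl = (140 − 53) × 58.5 / (72 × 3) = 5089.5 / 216.00 ≈ 23.6 mL/min
CrCl ≈ 24 mL/min.
carinavir: < 45 mL/min → 42% of 800 mg = 336 mg.
kefoparin: 15–34 mL/min → 20% of 400 mg = 80 mg.
Total = 336 + 80 = 416 mg.

415 mg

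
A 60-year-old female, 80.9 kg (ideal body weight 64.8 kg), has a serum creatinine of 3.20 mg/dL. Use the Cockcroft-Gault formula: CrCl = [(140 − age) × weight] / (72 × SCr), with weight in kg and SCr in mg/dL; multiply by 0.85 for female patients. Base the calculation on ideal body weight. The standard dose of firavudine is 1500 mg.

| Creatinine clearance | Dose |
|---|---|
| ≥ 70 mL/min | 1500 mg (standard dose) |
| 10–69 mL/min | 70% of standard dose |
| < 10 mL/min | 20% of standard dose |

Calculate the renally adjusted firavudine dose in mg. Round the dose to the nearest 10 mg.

CrCl = (140 − 60) × 64.8 / (72 × 3.2) × 0.85 = 5184.0 / 230.40 × 0.85 ≈ 19.1 mL/min
CrCl ≈ 19 mL/min → bracket 10–69 mL/min.
70% of 1500 mg = 1050 mg

1050 mg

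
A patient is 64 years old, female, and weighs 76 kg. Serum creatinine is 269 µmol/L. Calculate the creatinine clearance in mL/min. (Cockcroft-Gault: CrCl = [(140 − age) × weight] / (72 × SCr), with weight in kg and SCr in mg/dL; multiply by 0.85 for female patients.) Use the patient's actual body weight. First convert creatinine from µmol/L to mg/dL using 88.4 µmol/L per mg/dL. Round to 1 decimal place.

22.4 mL/min

SCr = 269 / 88.4 = 3.043 mg/dL
CrCl = (140 − 64) × 76 / (72 × 3.043) × 0.85 = 5776.0 / 219.10 × 0.85 ≈ 22.4 mL/min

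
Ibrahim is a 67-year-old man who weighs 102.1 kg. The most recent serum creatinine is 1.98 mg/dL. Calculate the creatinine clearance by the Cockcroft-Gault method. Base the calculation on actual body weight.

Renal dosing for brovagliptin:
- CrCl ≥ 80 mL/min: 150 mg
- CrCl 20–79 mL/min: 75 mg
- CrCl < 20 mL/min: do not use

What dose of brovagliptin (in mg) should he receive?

75 mg

CrCl = (140 − 67) × 102.1 / (72 × 1.98) = 7453.3 / 142.56 ≈ 52.3 mL/min
CrCl ≈ 52 mL/min → bracket 20–79 mL/min.
Dose for this bracket: 75 mg.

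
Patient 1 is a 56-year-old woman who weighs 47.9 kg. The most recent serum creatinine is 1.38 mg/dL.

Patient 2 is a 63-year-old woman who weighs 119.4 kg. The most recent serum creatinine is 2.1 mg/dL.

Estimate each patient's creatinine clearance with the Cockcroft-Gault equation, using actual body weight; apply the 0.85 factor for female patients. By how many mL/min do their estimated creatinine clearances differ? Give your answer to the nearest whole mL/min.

Patient 1: CrCl = (140 − 56) × 47.9 / (72 × 1.38) × 0.85 = 4023.6 / 99.36 × 0.85 ≈ 34.4 mL/min
Patient 2: CrCl = (140 − 63) × 119.4 / (72 × 2.1) × 0.85 = 9193.8 / 151.20 × 0.85 ≈ 51.7 mL/min
|34.4 − 51.7| = 17.3 mL/min

17 mL/min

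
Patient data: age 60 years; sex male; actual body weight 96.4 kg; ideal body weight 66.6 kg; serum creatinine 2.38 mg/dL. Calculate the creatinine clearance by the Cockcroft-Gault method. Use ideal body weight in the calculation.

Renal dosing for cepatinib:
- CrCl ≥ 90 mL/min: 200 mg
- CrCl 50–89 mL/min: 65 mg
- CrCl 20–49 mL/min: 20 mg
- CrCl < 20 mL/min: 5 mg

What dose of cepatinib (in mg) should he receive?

20 mg

CrCl = (140 − 60) × 66.6 / (72 × 2.38) = 5328.0 / 171.36 ≈ 31.1 mL/min
CrCl ≈ 31 mL/min → bracket 20–49 mL/min.
Dose for this bracket: 20 mg.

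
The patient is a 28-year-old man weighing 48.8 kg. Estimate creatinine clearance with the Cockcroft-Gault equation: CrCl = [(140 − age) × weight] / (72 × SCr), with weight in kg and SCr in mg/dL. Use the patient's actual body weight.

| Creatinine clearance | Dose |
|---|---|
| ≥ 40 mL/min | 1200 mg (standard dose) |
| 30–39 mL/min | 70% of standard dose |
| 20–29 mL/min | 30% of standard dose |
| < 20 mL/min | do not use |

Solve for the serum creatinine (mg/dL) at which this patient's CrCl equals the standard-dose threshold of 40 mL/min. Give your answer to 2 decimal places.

1.90 mg/dL

Standard dose requires CrCl ≥ 40 mL/min.
Set (140 − 28) × 48.8 / (72 × SCr) = 40
SCr = (140 − 28) × 48.8 / (72 × 40) = 1.898 mg/dL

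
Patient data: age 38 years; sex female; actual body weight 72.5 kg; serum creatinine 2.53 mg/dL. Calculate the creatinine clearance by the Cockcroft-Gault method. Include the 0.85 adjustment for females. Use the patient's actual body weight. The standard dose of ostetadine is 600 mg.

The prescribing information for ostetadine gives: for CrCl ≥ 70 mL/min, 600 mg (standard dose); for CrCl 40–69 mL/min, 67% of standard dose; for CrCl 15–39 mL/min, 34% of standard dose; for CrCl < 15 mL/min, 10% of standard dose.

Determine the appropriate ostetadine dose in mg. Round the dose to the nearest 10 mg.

CrCl = (140 − 38) × 72.5 / (72 × 2.53) × 0.85 = 7395.0 / 182.16 × 0.85 ≈ 34.5 mL/min
CrCl ≈ 35 mL/min → bracket 15–39 mL/min.
34% of 600 mg = 204 mg → 200 mg

200 mg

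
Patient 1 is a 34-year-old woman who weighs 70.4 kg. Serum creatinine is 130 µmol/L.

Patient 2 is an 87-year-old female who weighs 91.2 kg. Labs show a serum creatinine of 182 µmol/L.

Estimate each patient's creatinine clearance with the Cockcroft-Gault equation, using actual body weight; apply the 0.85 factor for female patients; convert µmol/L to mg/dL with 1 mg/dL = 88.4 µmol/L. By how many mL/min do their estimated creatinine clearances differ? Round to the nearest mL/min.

32 mL/min

Patient 1: SCr = 130 / 88.4 = 1.471 mg/dL
Patient 1: CrCl = (140 − 34) × 70.4 / (72 × 1.471) × 0.85 = 7462.4 / 105.91 × 0.85 ≈ 59.9 mL/min
Patient 2: SCr = 182 / 88.4 = 2.059 mg/dL
Patient 2: CrCl = (140 − 87) × 91.2 / (72 × 2.059) × 0.85 = 4833.6 / 148.25 × 0.85 ≈ 27.7 mL/min
|59.9 − 27.7| = 32.2 mL/min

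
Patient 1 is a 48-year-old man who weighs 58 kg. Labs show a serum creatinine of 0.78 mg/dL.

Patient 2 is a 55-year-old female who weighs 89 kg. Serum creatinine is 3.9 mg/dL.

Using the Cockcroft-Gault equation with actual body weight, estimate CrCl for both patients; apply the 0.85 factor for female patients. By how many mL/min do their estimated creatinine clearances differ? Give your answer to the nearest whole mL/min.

Patient 1: CrCl = (140 − 48) × 58 / (72 × 0.78) = 5336.0 / 56.16 ≈ 95.0 mL/min
Patient 2: CrCl = (140 − 55) × 89 / (72 × 3.9) × 0.85 = 7565.0 / 280.80 × 0.85 ≈ 22.9 mL/min
|95.0 − 22.9| = 72.1 mL/min

72 mL/min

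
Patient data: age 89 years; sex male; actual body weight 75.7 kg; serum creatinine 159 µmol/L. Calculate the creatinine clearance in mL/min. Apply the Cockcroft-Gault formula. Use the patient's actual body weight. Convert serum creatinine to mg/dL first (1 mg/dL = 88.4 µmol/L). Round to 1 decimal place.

29.8 mL/min

SCr = 159 / 88.4 = 1.799 mg/dL
CrCl = (140 − 89) × 75.7 / (72 × 1.799) = 3860.7 / 129.53 ≈ 29.8 mL/min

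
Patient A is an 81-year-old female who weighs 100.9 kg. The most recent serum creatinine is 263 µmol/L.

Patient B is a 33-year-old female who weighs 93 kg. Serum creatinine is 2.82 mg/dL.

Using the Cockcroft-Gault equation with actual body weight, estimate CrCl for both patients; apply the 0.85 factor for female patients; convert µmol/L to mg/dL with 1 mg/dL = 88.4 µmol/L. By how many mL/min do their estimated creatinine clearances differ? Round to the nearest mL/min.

18 mL/min

Patient A: SCr = 263 / 88.4 = 2.975 mg/dL
Patient A: CrCl = (140 − 81) × 100.9 / (72 × 2.975) × 0.85 = 5953.1 / 214.20 × 0.85 ≈ 23.6 mL/min
Patient B: CrCl = (140 − 33) × 93 / (72 × 2.82) × 0.85 = 9951.0 / 203.04 × 0.85 ≈ 41.7 mL/min
|23.6 − 41.7| = 18.1 mL/min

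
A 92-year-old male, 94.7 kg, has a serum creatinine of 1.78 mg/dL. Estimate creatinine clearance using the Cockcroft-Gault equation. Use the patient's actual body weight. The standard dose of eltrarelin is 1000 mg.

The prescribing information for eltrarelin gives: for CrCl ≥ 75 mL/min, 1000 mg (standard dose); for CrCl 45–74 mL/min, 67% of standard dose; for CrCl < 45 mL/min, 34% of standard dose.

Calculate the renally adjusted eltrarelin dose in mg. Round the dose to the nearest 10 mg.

CrCl = (140 − 92) × 94.7 / (72 × 1.78) = 4545.6 / 128.16 ≈ 35.5 mL/min
CrCl ≈ 35 mL/min → bracket < 45 mL/min.
34% of 1000 mg = 340 mg

340 mg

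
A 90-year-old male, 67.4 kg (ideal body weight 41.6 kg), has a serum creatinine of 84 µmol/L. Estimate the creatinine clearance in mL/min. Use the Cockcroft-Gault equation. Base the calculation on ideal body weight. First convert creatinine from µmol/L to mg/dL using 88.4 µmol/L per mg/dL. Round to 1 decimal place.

30.4 mL/min

SCr = 84 / 88.4 = 0.95 mg/dL
CrCl = (140 − 90) × 41.6 / (72 × 0.95) = 2080.0 / 68.40 ≈ 30.4 mL/min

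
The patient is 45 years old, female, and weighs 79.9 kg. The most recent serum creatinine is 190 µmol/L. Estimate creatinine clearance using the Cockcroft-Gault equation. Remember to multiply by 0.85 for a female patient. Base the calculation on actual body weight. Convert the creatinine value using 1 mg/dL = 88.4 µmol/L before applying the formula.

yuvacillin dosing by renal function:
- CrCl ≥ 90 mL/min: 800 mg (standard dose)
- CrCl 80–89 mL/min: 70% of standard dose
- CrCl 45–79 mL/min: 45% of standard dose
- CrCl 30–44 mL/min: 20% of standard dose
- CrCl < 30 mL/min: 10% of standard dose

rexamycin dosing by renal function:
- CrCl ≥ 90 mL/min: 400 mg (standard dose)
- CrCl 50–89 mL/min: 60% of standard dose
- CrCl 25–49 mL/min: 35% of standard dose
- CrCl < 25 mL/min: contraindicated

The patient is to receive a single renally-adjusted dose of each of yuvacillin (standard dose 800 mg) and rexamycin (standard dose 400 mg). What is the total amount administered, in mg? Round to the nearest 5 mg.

SCr = 190 / 88.4 = 2.149 mg/dL
CrCl = (140 − 45) × 79.9 / (72 × 2.149) × 0.85 = 7590.5 / 154.73 × 0.85 ≈ 41.7 mL/min
CrCl ≈ 42 mL/min.
yuvacillin: 30–44 mL/min → 20% of 800 mg = 160 mg.
rexamycin: 25–49 mL/min → 35% of 400 mg = 140 mg.
Total = 160 + 140 = 300 mg.

300 mg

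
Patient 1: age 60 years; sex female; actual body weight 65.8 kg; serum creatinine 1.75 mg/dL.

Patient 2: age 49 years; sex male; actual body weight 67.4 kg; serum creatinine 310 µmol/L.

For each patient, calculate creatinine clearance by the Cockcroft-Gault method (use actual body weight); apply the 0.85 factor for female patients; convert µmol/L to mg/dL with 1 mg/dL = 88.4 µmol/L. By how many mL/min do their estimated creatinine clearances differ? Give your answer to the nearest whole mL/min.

Patient 1: CrCl = (140 − 60) × 65.8 / (72 × 1.75) × 0.85 = 5264.0 / 126.00 × 0.85 ≈ 35.5 mL/min
Patient 2: SCr = 310 / 88.4 = 3.507 mg/dL
Patient 2: CrCl = (140 − 49) × 67.4 / (72 × 3.507) = 6133.4 / 252.50 ≈ 24.3 mL/min
|35.5 − 24.3| = 11.2 mL/min

11 mL/min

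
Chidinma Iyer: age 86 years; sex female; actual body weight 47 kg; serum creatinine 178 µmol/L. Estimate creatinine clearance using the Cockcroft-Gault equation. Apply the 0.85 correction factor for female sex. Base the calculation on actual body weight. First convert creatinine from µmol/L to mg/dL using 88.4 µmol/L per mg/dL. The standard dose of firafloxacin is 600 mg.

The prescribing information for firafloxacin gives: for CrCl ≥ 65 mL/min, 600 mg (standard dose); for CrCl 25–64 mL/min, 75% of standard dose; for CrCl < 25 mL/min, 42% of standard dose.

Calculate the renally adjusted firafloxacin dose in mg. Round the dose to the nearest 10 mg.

SCr = 178 / 88.4 = 2.014 mg/dL
CrCl = (140 − 86) × 47 / (72 × 2.014) × 0.85 = 2538.0 / 145.01 × 0.85 ≈ 14.9 mL/min
CrCl ≈ 15 mL/min → bracket < 25 mL/min.
42% of 600 mg = 252 mg → 250 mg

250 mg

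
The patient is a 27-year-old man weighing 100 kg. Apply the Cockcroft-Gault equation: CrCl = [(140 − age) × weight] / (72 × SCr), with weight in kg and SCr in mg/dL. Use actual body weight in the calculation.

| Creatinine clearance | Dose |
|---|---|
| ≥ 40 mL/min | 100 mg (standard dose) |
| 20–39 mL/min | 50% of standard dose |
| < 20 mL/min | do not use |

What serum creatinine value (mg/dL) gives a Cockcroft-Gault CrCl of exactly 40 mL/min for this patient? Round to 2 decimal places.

3.92 mg/dL

Standard dose requires CrCl ≥ 40 mL/min.
Set (140 − 27) × 100 / (72 × SCr) = 40
SCr = (140 − 27) × 100 / (72 × 40) = 3.924 mg/dL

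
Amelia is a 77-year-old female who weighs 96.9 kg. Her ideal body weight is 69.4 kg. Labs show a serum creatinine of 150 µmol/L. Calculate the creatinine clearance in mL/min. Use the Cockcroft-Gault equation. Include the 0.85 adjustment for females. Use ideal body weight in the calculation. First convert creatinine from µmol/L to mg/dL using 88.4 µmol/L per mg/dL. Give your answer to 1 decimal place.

30.4 mL/min

SCr = 150 / 88.4 = 1.697 mg/dL
CrCl = (140 − 77) × 69.4 / (72 × 1.697) × 0.85 = 4372.2 / 122.18 × 0.85 ≈ 30.4 mL/min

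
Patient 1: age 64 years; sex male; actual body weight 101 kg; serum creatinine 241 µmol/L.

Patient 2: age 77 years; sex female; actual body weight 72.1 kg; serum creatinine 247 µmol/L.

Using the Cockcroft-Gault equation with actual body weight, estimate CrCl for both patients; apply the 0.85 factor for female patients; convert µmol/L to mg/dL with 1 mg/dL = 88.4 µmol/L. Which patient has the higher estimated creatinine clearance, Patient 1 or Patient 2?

Patient 1

Patient 1: SCr = 241 / 88.4 = 2.726 mg/dL
Patient 1: CrCl = (140 − 64) × 101 / (72 × 2.726) = 7676.0 / 196.27 ≈ 39.1 mL/min
Patient 2: SCr = 247 / 88.4 = 2.794 mg/dL
Patient 2: CrCl = (140 − 77) × 72.1 / (72 × 2.794) × 0.85 = 4542.3 / 201.17 × 0.85 ≈ 19.2 mL/min
39.1 vs 19.2 mL/min → Patient 1 is higher.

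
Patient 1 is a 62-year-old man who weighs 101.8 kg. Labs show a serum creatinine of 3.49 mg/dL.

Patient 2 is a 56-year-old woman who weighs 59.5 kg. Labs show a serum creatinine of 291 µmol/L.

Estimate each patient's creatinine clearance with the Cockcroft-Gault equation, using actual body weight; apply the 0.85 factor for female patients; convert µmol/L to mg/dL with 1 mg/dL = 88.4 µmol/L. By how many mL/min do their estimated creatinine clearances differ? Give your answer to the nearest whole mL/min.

Patient 1: CrCl = (140 − 62) × 101.8 / (72 × 3.49) = 7940.4 / 251.28 ≈ 31.6 mL/min
Patient 2: SCr = 291 / 88.4 = 3.292 mg/dL
Patient 2: CrCl = (140 − 56) × 59.5 / (72 × 3.292) × 0.85 = 4998.0 / 237.02 × 0.85 ≈ 17.9 mL/min
|31.6 − 17.9| = 13.7 mL/min

14 mL/min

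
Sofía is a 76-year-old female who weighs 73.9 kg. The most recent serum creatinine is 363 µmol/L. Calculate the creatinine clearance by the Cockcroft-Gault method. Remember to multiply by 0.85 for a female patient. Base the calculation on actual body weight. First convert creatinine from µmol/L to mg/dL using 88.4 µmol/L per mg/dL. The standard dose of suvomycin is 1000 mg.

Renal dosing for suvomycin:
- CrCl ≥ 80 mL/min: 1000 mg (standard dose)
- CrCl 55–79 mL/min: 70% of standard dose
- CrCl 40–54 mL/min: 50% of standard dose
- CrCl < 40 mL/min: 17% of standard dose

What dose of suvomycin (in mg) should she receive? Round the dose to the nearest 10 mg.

SCr = 363 / 88.4 = 4.106 mg/dL
CrCl = (140 − 76) × 73.9 / (72 × 4.106) × 0.85 = 4729.6 / 295.63 × 0.85 ≈ 13.6 mL/min
CrCl ≈ 14 mL/min → bracket < 40 mL/min.
17% of 1000 mg = 170 mg

170 mg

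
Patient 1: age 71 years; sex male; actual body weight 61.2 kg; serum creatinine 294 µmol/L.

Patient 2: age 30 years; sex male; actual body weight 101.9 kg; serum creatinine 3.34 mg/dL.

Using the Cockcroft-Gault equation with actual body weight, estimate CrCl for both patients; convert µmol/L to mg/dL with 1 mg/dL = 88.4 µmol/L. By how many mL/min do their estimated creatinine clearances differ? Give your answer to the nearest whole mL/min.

29 mL/min

Patient 1: SCr = 294 / 88.4 = 3.326 mg/dL
Patient 1: CrCl = (140 − 71) × 61.2 / (72 × 3.326) = 4222.8 / 239.47 ≈ 17.6 mL/min
Patient 2: CrCl = (140 − 30) × 101.9 / (72 × 3.34) = 11209.0 / 240.48 ≈ 46.6 mL/min
|17.6 − 46.6| = 29.0 mL/min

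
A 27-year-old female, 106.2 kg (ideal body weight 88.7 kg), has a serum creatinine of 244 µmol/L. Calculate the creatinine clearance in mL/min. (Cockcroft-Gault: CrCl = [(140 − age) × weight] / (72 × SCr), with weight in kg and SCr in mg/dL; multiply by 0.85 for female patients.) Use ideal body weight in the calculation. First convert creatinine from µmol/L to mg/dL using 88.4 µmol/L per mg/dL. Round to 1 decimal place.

SCr = 244 / 88.4 = 2.76 mg/dL
CrCl = (140 − 27) × 88.7 / (72 × 2.76) × 0.85 = 10023.1 / 198.72 × 0.85 ≈ 42.9 mL/min

42.9 mL/min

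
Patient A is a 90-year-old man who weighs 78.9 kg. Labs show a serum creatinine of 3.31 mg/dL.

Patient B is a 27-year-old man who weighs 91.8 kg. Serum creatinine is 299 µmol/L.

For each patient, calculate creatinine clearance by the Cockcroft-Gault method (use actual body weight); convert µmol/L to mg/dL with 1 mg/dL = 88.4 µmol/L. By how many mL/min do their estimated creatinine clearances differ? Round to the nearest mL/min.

Patient A: CrCl = (140 − 90) × 78.9 / (72 × 3.31) = 3945.0 / 238.32 ≈ 16.6 mL/min
Patient B: SCr = 299 / 88.4 = 3.382 mg/dL
Patient B: CrCl = (140 − 27) × 91.8 / (72 × 3.382) = 10373.4 / 243.50 ≈ 42.6 mL/min
|16.6 − 42.6| = 26.0 mL/min

26 mL/min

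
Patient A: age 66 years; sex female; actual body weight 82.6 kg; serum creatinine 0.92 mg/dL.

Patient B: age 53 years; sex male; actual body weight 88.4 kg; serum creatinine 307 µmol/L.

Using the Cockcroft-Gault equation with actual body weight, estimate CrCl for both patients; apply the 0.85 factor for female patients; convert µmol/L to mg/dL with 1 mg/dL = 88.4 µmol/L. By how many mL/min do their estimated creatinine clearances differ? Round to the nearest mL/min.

Patient A: CrCl = (140 − 66) × 82.6 / (72 × 0.92) × 0.85 = 6112.4 / 66.24 × 0.85 ≈ 78.4 mL/min
Patient B: SCr = 307 / 88.4 = 3.473 mg/dL
Patient B: CrCl = (140 − 53) × 88.4 / (72 × 3.473) = 7690.8 / 250.06 ≈ 30.8 mL/min
|78.4 − 30.8| = 47.6 mL/min

48 mL/min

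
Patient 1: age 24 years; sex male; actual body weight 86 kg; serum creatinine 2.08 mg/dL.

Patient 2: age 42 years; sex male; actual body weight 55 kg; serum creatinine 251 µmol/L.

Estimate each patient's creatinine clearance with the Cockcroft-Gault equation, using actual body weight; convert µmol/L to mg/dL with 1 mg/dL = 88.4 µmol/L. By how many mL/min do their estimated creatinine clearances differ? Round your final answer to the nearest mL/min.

40 mL/min

Patient 1: CrCl = (140 − 24) × 86 / (72 × 2.08) = 9976.0 / 149.76 ≈ 66.6 mL/min
Patient 2: SCr = 251 / 88.4 = 2.839 mg/dL
Patient 2: CrCl = (140 − 42) × 55 / (72 × 2.839) = 5390.0 / 204.41 ≈ 26.4 mL/min
|66.6 − 26.4| = 40.2 mL/min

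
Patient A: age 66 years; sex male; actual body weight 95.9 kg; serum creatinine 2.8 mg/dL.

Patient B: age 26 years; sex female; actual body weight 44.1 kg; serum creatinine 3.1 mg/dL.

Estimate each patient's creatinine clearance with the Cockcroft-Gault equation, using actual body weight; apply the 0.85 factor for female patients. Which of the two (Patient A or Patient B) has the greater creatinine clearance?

Patient A

Patient A: CrCl = (140 − 66) × 95.9 / (72 × 2.8) = 7096.6 / 201.60 ≈ 35.2 mL/min
Patient B: CrCl = (140 − 26) × 44.1 / (72 × 3.1) × 0.85 = 5027.4 / 223.20 × 0.85 ≈ 19.1 mL/min
35.2 vs 19.1 mL/min → Patient A is higher.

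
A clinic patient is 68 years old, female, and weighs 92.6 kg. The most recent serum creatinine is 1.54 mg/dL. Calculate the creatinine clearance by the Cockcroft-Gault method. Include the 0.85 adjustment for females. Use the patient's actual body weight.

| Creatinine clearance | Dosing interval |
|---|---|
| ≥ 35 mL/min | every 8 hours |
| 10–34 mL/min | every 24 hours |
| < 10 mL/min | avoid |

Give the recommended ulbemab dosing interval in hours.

every 8 hours

CrCl = (140 − 68) × 92.6 / (72 × 1.54) × 0.85 = 6667.2 / 110.88 × 0.85 ≈ 51.1 mL/min
CrCl ≈ 51 mL/min → bracket ≥ 35 mL/min → every 8 hours.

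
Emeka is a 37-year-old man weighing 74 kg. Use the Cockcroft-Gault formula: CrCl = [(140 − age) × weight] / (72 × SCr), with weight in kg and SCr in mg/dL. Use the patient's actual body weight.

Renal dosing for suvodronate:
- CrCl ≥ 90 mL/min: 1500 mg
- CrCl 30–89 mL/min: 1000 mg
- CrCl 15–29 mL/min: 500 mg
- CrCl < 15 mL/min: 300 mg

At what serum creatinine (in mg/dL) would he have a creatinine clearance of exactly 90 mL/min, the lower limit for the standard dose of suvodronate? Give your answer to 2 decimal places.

Standard dose requires CrCl ≥ 90 mL/min.
Set (140 − 37) × 74 / (72 × SCr) = 90
SCr = (140 − 37) × 74 / (72 × 90) = 1.176 mg/dL

1.18 mg/dL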